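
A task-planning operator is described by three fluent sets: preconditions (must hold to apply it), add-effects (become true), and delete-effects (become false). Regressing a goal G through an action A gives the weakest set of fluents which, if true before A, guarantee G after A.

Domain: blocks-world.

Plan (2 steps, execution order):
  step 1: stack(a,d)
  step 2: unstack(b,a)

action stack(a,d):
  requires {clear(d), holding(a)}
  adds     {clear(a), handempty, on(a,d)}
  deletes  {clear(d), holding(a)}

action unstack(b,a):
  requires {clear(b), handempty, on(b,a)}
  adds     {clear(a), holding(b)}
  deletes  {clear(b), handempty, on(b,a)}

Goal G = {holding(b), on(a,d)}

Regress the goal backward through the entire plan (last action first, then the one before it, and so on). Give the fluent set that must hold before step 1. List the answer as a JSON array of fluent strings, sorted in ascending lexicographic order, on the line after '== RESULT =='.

Regress step by step:
  through step 2 (unstack(b,a)): drop {holding(b)}, keep {on(a,d)}, require {clear(b), handempty, on(b,a)}
    → {clear(b), handempty, on(a,d), on(b,a)}
  through step 1 (stack(a,d)): drop {handempty, on(a,d)}, keep {clear(b), on(b,a)}, require {clear(d), holding(a)}
    → {clear(b), clear(d), holding(a), on(b,a)}

== RESULT ==
["clear(b)", "clear(d)", "holding(a)", "on(b,a)"]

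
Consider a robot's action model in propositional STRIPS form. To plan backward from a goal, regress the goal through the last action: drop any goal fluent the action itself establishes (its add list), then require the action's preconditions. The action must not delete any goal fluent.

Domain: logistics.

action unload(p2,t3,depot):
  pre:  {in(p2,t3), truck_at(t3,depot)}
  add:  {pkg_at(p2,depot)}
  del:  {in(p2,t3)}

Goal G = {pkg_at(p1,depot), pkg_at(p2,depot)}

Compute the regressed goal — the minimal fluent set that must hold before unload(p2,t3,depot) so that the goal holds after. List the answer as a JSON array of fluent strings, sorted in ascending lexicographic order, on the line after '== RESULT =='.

Compute (G \ add) ∪ pre:
  G ∩ del = {}  (empty — regression defined)
  G \ add = {pkg_at(p1,depot), pkg_at(p2,depot)} \ {pkg_at(p2,depot)} = {pkg_at(p1,depot)}
  ∪ pre   = {pkg_at(p1,depot)} ∪ {in(p2,t3), truck_at(t3,depot)}
          = {in(p2,t3), pkg_at(p1,depot), truck_at(t3,depot)}

== RESULT ==
["in(p2,t3)", "pkg_at(p1,depot)", "truck_at(t3,depot)"]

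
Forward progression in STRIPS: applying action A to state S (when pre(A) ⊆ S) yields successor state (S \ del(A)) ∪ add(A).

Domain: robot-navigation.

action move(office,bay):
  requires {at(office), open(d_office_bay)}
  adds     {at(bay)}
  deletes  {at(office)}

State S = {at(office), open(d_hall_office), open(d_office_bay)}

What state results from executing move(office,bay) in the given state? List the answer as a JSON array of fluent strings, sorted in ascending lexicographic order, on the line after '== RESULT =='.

Compute (S \ del) ∪ add:
  pre ⊆ S: {at(office), open(d_office_bay)} ⊆ S  — applicable
  S \ del = {open(d_hall_office), open(d_office_bay)}
  ∪ add   = {at(bay), open(d_hall_office), open(d_office_bay)}

== RESULT ==
["at(bay)", "open(d_hall_office)", "open(d_office_bay)"]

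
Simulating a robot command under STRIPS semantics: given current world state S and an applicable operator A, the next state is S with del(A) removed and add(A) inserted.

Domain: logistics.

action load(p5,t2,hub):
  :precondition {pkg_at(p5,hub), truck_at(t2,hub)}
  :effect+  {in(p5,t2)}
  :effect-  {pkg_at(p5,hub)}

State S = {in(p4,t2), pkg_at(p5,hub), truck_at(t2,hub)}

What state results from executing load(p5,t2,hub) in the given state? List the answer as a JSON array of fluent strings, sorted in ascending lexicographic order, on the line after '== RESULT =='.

Progress:
  pre ⊆ S: {pkg_at(p5,hub), truck_at(t2,hub)} ⊆ S  — applicable
  S \ del = {in(p4,t2), truck_at(t2,hub)}
  ∪ add   = {in(p4,t2), in(p5,t2), truck_at(t2,hub)}

== RESULT ==
["in(p4,t2)", "in(p5,t2)", "truck_at(t2,hub)"]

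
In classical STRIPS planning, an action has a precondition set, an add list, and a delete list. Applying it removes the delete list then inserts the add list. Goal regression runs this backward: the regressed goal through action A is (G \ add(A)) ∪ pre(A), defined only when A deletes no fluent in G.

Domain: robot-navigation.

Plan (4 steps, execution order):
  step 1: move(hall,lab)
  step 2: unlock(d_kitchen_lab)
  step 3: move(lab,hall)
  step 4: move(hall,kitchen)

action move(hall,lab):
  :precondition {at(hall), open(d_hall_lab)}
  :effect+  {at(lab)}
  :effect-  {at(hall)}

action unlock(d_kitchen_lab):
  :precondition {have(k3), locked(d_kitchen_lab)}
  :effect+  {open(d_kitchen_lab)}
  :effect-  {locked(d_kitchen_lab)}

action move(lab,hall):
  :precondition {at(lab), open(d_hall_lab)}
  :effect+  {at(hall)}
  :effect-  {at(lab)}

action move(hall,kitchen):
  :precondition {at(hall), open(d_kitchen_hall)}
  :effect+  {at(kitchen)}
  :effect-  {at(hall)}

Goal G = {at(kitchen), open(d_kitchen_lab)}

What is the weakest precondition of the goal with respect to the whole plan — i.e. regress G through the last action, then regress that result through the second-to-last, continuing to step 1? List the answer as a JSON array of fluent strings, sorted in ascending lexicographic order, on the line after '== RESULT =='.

Work backward from the goal:
  through step 4 (move(hall,kitchen)): drop {at(kitchen)}, keep {open(d_kitchen_lab)}, require {at(hall), open(d_kitchen_hall)}
    → {at(hall), open(d_kitchen_hall), open(d_kitchen_lab)}
  through step 3 (move(lab,hall)): drop {at(hall)}, keep {open(d_kitchen_hall), open(d_kitchen_lab)}, require {at(lab), open(d_hall_lab)}
    → {at(lab), open(d_hall_lab), open(d_kitchen_hall), open(d_kitchen_lab)}
  through step 2 (unlock(d_kitchen_lab)): drop {open(d_kitchen_lab)}, keep {at(lab), open(d_hall_lab), open(d_kitchen_hall)}, require {have(k3), locked(d_kitchen_lab)}
    → {at(lab), have(k3), locked(d_kitchen_lab), open(d_hall_lab), open(d_kitchen_hall)}
  through step 1 (move(hall,lab)): drop {at(lab)}, keep {have(k3), locked(d_kitchen_lab), open(d_hall_lab), open(d_kitchen_hall)}, require {at(hall), open(d_hall_lab)}
    → {at(hall), have(k3), locked(d_kitchen_lab), open(d_hall_lab), open(d_kitchen_hall)}

== RESULT ==
["at(hall)", "have(k3)", "locked(d_kitchen_lab)", "open(d_hall_lab)", "open(d_kitchen_hall)"]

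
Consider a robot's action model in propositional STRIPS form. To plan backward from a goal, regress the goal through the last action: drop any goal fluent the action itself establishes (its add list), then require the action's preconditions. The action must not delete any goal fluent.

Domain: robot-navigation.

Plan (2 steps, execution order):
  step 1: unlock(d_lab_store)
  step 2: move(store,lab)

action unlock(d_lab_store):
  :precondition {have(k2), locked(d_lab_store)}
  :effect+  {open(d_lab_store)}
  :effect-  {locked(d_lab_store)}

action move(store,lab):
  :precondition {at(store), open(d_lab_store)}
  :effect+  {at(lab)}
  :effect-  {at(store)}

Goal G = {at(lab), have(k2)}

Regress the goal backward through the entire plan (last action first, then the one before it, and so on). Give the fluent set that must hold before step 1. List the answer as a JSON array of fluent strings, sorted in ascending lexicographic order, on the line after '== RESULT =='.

Regress step by step:
  through step 2 (move(store,lab)): drop {at(lab)}, keep {have(k2)}, require {at(store), open(d_lab_store)}
    → {at(store), have(k2), open(d_lab_store)}
  through step 1 (unlock(d_lab_store)): drop {open(d_lab_store)}, keep {at(store), have(k2)}, require {have(k2), locked(d_lab_store)}
    → {at(store), have(k2), locked(d_lab_store)}

== RESULT ==
["at(store)", "have(k2)", "locked(d_lab_store)"]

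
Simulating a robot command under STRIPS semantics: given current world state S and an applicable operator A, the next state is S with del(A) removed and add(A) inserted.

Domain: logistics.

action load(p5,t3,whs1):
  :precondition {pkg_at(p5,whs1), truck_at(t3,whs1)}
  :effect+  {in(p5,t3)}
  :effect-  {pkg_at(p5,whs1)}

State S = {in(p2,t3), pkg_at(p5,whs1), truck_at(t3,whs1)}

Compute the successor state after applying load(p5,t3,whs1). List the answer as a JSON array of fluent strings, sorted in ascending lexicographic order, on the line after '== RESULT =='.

Progress:
  pre ⊆ S: {pkg_at(p5,whs1), truck_at(t3,whs1)} ⊆ S  — applicable
  S \ del = {in(p2,t3), truck_at(t3,whs1)}
  ∪ add   = {in(p2,t3), in(p5,t3), truck_at(t3,whs1)}

== RESULT ==
["in(p2,t3)", "in(p5,t3)", "truck_at(t3,whs1)"]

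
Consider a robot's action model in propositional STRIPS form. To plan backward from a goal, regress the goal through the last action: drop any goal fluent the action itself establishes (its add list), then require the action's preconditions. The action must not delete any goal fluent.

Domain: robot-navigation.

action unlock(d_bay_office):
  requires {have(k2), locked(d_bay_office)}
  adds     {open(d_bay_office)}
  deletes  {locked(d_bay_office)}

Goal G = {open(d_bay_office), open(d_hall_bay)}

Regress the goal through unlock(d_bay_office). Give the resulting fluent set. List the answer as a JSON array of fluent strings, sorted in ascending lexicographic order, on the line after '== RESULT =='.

Compute (G \ add) ∪ pre:
  G ∩ del = {}  (empty — regression defined)
  G \ add = {open(d_bay_office), open(d_hall_bay)} \ {open(d_bay_office)} = {open(d_hall_bay)}
  ∪ pre   = {open(d_hall_bay)} ∪ {have(k2), locked(d_bay_office)}
          = {have(k2), locked(d_bay_office), open(d_hall_bay)}

== RESULT ==
["have(k2)", "locked(d_bay_office)", "open(d_hall_bay)"]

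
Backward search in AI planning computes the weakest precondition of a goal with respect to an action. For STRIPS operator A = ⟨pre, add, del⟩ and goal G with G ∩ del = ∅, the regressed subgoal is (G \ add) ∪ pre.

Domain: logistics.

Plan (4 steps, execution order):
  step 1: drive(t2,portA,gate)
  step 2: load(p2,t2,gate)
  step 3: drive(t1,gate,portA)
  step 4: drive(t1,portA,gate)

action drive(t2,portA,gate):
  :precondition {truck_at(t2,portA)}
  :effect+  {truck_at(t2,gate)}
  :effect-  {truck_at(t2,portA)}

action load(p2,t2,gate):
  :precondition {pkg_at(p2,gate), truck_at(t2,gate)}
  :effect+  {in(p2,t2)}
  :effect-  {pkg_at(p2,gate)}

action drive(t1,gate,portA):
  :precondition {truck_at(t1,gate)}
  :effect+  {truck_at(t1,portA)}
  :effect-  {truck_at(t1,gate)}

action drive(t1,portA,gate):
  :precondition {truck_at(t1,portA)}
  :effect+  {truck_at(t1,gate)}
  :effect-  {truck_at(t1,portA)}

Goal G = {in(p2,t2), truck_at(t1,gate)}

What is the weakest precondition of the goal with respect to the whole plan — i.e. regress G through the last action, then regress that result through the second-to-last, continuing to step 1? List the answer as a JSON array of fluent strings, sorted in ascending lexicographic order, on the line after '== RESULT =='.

Work backward from the goal:
  through step 4 (drive(t1,portA,gate)): drop {truck_at(t1,gate)}, keep {in(p2,t2)}, require {truck_at(t1,portA)}
    → {in(p2,t2), truck_at(t1,portA)}
  through step 3 (drive(t1,gate,portA)): drop {truck_at(t1,portA)}, keep {in(p2,t2)}, require {truck_at(t1,gate)}
    → {in(p2,t2), truck_at(t1,gate)}
  through step 2 (load(p2,t2,gate)): drop {in(p2,t2)}, keep {truck_at(t1,gate)}, require {pkg_at(p2,gate), truck_at(t2,gate)}
    → {pkg_at(p2,gate), truck_at(t1,gate), truck_at(t2,gate)}
  through step 1 (drive(t2,portA,gate)): drop {truck_at(t2,gate)}, keep {pkg_at(p2,gate), truck_at(t1,gate)}, require {truck_at(t2,portA)}
    → {pkg_at(p2,gate), truck_at(t1,gate), truck_at(t2,portA)}

== RESULT ==
["pkg_at(p2,gate)", "truck_at(t1,gate)", "truck_at(t2,portA)"]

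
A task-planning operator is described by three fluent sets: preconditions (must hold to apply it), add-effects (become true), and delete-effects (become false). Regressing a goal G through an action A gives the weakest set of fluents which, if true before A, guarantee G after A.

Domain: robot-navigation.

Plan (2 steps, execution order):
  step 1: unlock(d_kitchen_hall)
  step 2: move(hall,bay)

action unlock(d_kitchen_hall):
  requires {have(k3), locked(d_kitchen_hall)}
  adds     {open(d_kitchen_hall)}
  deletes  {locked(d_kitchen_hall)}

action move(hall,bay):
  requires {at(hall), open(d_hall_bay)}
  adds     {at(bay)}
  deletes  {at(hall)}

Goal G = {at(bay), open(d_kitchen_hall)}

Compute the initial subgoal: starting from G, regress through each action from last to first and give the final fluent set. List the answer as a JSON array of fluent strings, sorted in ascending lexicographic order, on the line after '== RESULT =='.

Regress step by step:
  through step 2 (move(hall,bay)): drop {at(bay)}, keep {open(d_kitchen_hall)}, require {at(hall), open(d_hall_bay)}
    → {at(hall), open(d_hall_bay), open(d_kitchen_hall)}
  through step 1 (unlock(d_kitchen_hall)): drop {open(d_kitchen_hall)}, keep {at(hall), open(d_hall_bay)}, require {have(k3), locked(d_kitchen_hall)}
    → {at(hall), have(k3), locked(d_kitchen_hall), open(d_hall_bay)}

== RESULT ==
["at(hall)", "have(k3)", "locked(d_kitchen_hall)", "open(d_hall_bay)"]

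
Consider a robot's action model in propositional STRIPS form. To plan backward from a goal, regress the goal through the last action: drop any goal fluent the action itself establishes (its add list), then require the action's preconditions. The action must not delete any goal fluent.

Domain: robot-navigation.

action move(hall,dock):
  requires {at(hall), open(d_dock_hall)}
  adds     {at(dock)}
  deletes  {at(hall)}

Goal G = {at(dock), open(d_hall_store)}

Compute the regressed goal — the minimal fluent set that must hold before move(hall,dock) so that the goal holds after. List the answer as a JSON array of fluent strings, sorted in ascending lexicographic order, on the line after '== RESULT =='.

Regress:
  G ∩ del = {}  (empty — regression defined)
  G \ add = {at(dock), open(d_hall_store)} \ {at(dock)} = {open(d_hall_store)}
  ∪ pre   = {open(d_hall_store)} ∪ {at(hall), open(d_dock_hall)}
          = {at(hall), open(d_dock_hall), open(d_hall_store)}

== RESULT ==
["at(hall)", "open(d_dock_hall)", "open(d_hall_store)"]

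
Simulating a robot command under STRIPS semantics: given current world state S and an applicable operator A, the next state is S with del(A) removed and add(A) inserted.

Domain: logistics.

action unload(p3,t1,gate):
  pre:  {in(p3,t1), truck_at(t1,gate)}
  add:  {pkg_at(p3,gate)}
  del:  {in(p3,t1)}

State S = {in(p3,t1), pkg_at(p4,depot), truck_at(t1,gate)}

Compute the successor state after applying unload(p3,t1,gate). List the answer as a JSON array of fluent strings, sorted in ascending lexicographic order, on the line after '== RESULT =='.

Progress:
  pre ⊆ S: {in(p3,t1), truck_at(t1,gate)} ⊆ S  — applicable
  S \ del = {pkg_at(p4,depot), truck_at(t1,gate)}
  ∪ add   = {pkg_at(p3,gate), pkg_at(p4,depot), truck_at(t1,gate)}

== RESULT ==
["pkg_at(p3,gate)", "pkg_at(p4,depot)", "truck_at(t1,gate)"]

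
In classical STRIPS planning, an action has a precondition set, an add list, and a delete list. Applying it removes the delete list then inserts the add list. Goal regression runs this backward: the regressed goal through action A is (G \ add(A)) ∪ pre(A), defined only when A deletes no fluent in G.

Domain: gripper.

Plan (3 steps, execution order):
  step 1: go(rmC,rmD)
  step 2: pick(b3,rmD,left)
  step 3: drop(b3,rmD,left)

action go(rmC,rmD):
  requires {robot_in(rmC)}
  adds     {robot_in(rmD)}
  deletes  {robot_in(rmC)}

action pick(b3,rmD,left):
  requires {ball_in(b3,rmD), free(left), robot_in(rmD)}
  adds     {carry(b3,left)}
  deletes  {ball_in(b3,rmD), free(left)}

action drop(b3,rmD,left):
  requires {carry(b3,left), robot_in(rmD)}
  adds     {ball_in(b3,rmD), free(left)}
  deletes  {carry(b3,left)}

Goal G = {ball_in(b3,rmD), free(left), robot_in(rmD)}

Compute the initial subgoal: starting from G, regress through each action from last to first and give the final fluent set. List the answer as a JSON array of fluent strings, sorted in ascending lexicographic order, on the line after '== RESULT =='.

Work backward from the goal:
  through step 3 (drop(b3,rmD,left)): drop {ball_in(b3,rmD), free(left)}, keep {robot_in(rmD)}, require {carry(b3,left), robot_in(rmD)}
    → {carry(b3,left), robot_in(rmD)}
  through step 2 (pick(b3,rmD,left)): drop {carry(b3,left)}, keep {robot_in(rmD)}, require {ball_in(b3,rmD), free(left), robot_in(rmD)}
    → {ball_in(b3,rmD), free(left), robot_in(rmD)}
  through step 1 (go(rmC,rmD)): drop {robot_in(rmD)}, keep {ball_in(b3,rmD), free(left)}, require {robot_in(rmC)}
    → {ball_in(b3,rmD), free(left), robot_in(rmC)}

== RESULT ==
["ball_in(b3,rmD)", "free(left)", "robot_in(rmC)"]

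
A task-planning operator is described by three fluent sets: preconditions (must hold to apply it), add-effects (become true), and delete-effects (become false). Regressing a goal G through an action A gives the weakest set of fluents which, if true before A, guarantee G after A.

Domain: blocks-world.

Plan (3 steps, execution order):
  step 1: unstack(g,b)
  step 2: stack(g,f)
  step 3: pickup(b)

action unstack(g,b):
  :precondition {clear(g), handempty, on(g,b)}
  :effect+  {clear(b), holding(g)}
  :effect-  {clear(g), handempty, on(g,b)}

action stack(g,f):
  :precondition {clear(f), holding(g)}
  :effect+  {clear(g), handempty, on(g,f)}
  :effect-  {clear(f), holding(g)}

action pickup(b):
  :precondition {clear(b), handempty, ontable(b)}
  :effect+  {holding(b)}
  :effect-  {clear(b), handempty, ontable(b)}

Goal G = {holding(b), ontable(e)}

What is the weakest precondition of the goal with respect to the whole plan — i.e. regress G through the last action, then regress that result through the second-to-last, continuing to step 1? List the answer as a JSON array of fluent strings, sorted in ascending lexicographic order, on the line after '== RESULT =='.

Work backward from the goal:
  through step 3 (pickup(b)): drop {holding(b)}, keep {ontable(e)}, require {clear(b), handempty, ontable(b)}
    → {clear(b), handempty, ontable(b), ontable(e)}
  through step 2 (stack(g,f)): drop {handempty}, keep {clear(b), ontable(b), ontable(e)}, require {clear(f), holding(g)}
    → {clear(b), clear(f), holding(g), ontable(b), ontable(e)}
  through step 1 (unstack(g,b)): drop {clear(b), holding(g)}, keep {clear(f), ontable(b), ontable(e)}, require {clear(g), handempty, on(g,b)}
    → {clear(f), clear(g), handempty, on(g,b), ontable(b), ontable(e)}

== RESULT ==
["clear(f)", "clear(g)", "handempty", "on(g,b)", "ontable(b)", "ontable(e)"]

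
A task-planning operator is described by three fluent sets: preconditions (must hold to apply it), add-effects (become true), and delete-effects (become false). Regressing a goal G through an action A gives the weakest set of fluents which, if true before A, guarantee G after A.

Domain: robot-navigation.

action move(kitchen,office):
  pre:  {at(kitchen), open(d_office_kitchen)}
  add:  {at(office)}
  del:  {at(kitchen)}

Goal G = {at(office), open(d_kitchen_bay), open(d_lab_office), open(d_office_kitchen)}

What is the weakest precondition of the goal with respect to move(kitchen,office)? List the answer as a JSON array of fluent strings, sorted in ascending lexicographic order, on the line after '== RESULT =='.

Regress:
  G ∩ del = {}  (empty — regression defined)
  G \ add = {at(office), open(d_kitchen_bay), open(d_lab_office), open(d_office_kitchen)} \ {at(office)} = {open(d_kitchen_bay), open(d_lab_office), open(d_office_kitchen)}
  ∪ pre   = {open(d_kitchen_bay), open(d_lab_office), open(d_office_kitchen)} ∪ {at(kitchen), open(d_office_kitchen)}
          = {at(kitchen), open(d_kitchen_bay), open(d_lab_office), open(d_office_kitchen)}

== RESULT ==
["at(kitchen)", "open(d_kitchen_bay)", "open(d_lab_office)", "open(d_office_kitchen)"]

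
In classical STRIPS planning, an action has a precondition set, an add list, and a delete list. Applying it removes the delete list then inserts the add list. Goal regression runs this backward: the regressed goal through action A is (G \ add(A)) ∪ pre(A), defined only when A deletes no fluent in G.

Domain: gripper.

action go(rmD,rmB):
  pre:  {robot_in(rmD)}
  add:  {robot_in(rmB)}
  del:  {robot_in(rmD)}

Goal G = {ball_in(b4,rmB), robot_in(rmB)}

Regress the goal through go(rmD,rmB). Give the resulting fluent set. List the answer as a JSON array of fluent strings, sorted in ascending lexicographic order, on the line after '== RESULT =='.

Compute (G \ add) ∪ pre:
  G ∩ del = {}  (empty — regression defined)
  G \ add = {ball_in(b4,rmB), robot_in(rmB)} \ {robot_in(rmB)} = {ball_in(b4,rmB)}
  ∪ pre   = {ball_in(b4,rmB)} ∪ {robot_in(rmD)}
          = {ball_in(b4,rmB), robot_in(rmD)}

== RESULT ==
["ball_in(b4,rmB)", "robot_in(rmD)"]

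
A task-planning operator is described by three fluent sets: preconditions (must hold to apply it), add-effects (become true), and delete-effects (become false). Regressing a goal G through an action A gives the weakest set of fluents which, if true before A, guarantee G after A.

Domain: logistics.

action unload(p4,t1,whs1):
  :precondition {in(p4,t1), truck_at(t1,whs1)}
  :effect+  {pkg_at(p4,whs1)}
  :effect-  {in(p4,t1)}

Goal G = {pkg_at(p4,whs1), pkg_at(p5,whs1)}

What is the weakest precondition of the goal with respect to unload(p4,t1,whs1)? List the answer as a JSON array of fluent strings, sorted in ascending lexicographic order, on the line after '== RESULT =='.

Regress:
  G ∩ del = {}  (empty — regression defined)
  G \ add = {pkg_at(p4,whs1), pkg_at(p5,whs1)} \ {pkg_at(p4,whs1)} = {pkg_at(p5,whs1)}
  ∪ pre   = {pkg_at(p5,whs1)} ∪ {in(p4,t1), truck_at(t1,whs1)}
          = {in(p4,t1), pkg_at(p5,whs1), truck_at(t1,whs1)}

== RESULT ==
["in(p4,t1)", "pkg_at(p5,whs1)", "truck_at(t1,whs1)"]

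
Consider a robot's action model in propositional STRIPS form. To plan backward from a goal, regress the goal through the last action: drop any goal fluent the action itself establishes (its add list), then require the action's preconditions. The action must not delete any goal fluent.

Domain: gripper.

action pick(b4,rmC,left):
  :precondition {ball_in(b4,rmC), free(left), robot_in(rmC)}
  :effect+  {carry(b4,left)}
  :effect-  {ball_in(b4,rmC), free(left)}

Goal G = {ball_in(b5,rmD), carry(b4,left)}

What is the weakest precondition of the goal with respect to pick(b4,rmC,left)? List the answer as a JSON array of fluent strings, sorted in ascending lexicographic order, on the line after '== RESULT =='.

Compute (G \ add) ∪ pre:
  G ∩ del = {}  (empty — regression defined)
  G \ add = {ball_in(b5,rmD), carry(b4,left)} \ {carry(b4,left)} = {ball_in(b5,rmD)}
  ∪ pre   = {ball_in(b5,rmD)} ∪ {ball_in(b4,rmC), free(left), robot_in(rmC)}
          = {ball_in(b4,rmC), ball_in(b5,rmD), free(left), robot_in(rmC)}

== RESULT ==
["ball_in(b4,rmC)", "ball_in(b5,rmD)", "free(left)", "robot_in(rmC)"]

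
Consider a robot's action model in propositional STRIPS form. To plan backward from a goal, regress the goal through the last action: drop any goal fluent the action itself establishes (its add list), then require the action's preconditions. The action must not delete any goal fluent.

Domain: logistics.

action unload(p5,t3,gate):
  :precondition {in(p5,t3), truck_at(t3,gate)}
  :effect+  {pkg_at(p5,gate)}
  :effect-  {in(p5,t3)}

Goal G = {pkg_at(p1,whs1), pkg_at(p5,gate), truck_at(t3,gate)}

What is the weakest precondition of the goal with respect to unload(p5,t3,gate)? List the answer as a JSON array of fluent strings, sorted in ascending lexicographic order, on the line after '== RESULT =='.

Regress:
  G ∩ del = {}  (empty — regression defined)
  G \ add = {pkg_at(p1,whs1), pkg_at(p5,gate), truck_at(t3,gate)} \ {pkg_at(p5,gate)} = {pkg_at(p1,whs1), truck_at(t3,gate)}
  ∪ pre   = {pkg_at(p1,whs1), truck_at(t3,gate)} ∪ {in(p5,t3), truck_at(t3,gate)}
          = {in(p5,t3), pkg_at(p1,whs1), truck_at(t3,gate)}

== RESULT ==
["in(p5,t3)", "pkg_at(p1,whs1)", "truck_at(t3,gate)"]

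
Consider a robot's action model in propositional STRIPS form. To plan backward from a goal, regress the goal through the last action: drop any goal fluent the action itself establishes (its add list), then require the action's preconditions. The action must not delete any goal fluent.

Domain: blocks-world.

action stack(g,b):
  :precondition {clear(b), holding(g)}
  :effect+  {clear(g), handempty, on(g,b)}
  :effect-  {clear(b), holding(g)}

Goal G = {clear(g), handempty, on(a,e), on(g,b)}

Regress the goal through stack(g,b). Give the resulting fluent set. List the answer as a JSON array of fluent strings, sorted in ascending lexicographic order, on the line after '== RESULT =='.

Regress:
  G ∩ del = {}  (empty — regression defined)
  G \ add = {clear(g), handempty, on(a,e), on(g,b)} \ {clear(g), handempty, on(g,b)} = {on(a,e)}
  ∪ pre   = {on(a,e)} ∪ {clear(b), holding(g)}
          = {clear(b), holding(g), on(a,e)}

== RESULT ==
["clear(b)", "holding(g)", "on(a,e)"]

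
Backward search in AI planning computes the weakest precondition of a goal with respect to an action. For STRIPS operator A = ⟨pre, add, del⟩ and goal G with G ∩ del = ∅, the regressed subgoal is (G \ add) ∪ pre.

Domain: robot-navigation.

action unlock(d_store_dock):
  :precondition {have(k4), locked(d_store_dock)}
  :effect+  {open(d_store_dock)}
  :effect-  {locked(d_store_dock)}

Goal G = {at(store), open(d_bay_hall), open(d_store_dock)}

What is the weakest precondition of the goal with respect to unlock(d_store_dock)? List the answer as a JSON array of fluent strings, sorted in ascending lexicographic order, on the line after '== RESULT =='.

Regress:
  G ∩ del = {}  (empty — regression defined)
  G \ add = {at(store), open(d_bay_hall), open(d_store_dock)} \ {open(d_store_dock)} = {at(store), open(d_bay_hall)}
  ∪ pre   = {at(store), open(d_bay_hall)} ∪ {have(k4), locked(d_store_dock)}
          = {at(store), have(k4), locked(d_store_dock), open(d_bay_hall)}

== RESULT ==
["at(store)", "have(k4)", "locked(d_store_dock)", "open(d_bay_hall)"]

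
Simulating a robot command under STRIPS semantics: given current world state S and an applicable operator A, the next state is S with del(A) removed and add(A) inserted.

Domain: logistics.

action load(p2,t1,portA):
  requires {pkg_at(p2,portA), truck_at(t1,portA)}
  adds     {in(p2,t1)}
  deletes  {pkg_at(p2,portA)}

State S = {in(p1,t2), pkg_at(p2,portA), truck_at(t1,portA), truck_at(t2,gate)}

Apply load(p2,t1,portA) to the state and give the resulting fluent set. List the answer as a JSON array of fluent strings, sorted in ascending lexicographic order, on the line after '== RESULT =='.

Progress:
  pre ⊆ S: {pkg_at(p2,portA), truck_at(t1,portA)} ⊆ S  — applicable
  S \ del = {in(p1,t2), truck_at(t1,portA), truck_at(t2,gate)}
  ∪ add   = {in(p1,t2), in(p2,t1), truck_at(t1,portA), truck_at(t2,gate)}

== RESULT ==
["in(p1,t2)", "in(p2,t1)", "truck_at(t1,portA)", "truck_at(t2,gate)"]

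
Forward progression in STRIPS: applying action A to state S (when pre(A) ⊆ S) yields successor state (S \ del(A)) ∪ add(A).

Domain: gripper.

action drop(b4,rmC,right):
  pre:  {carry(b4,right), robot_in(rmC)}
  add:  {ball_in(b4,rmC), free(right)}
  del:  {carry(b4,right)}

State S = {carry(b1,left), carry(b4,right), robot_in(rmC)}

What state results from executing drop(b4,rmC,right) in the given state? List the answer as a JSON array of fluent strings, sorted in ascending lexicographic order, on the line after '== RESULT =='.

Progress:
  pre ⊆ S: {carry(b4,right), robot_in(rmC)} ⊆ S  — applicable
  S \ del = {carry(b1,left), robot_in(rmC)}
  ∪ add   = {ball_in(b4,rmC), carry(b1,left), free(right), robot_in(rmC)}

== RESULT ==
["ball_in(b4,rmC)", "carry(b1,left)", "free(right)", "robot_in(rmC)"]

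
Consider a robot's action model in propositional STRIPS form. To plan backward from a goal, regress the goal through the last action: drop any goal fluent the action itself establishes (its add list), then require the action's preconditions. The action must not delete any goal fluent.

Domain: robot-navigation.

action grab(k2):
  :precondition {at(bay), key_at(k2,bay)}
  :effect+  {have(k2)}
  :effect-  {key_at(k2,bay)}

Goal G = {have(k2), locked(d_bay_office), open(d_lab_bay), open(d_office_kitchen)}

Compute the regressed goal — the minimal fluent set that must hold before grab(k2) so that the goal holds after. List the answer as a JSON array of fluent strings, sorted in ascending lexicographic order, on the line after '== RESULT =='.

Compute (G \ add) ∪ pre:
  G ∩ del = {}  (empty — regression defined)
  G \ add = {have(k2), locked(d_bay_office), open(d_lab_bay), open(d_office_kitchen)} \ {have(k2)} = {locked(d_bay_office), open(d_lab_bay), open(d_office_kitchen)}
  ∪ pre   = {locked(d_bay_office), open(d_lab_bay), open(d_office_kitchen)} ∪ {at(bay), key_at(k2,bay)}
          = {at(bay), key_at(k2,bay), locked(d_bay_office), open(d_lab_bay), open(d_office_kitchen)}

== RESULT ==
["at(bay)", "key_at(k2,bay)", "locked(d_bay_office)", "open(d_lab_bay)", "open(d_office_kitchen)"]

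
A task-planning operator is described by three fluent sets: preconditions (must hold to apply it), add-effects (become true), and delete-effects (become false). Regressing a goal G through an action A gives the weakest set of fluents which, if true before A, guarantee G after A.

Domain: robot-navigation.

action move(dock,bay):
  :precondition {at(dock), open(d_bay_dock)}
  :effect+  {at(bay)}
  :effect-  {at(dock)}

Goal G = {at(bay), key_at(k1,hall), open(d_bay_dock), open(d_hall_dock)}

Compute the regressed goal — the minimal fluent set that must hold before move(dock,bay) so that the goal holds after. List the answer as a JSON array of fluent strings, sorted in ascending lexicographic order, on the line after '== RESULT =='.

Compute (G \ add) ∪ pre:
  G ∩ del = {}  (empty — regression defined)
  G \ add = {at(bay), key_at(k1,hall), open(d_bay_dock), open(d_hall_dock)} \ {at(bay)} = {key_at(k1,hall), open(d_bay_dock), open(d_hall_dock)}
  ∪ pre   = {key_at(k1,hall), open(d_bay_dock), open(d_hall_dock)} ∪ {at(dock), open(d_bay_dock)}
          = {at(dock), key_at(k1,hall), open(d_bay_dock), open(d_hall_dock)}

== RESULT ==
["at(dock)", "key_at(k1,hall)", "open(d_bay_dock)", "open(d_hall_dock)"]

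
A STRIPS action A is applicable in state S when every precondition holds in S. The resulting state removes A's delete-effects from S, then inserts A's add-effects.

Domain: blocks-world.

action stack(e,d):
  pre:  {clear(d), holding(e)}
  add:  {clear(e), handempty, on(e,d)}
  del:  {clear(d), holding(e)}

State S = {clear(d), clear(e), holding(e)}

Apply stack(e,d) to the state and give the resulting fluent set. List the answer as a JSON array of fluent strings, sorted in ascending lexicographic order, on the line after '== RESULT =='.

Progress:
  pre ⊆ S: {clear(d), holding(e)} ⊆ S  — applicable
  S \ del = {clear(e)}
  ∪ add   = {clear(e), handempty, on(e,d)}

== RESULT ==
["clear(e)", "handempty", "on(e,d)"]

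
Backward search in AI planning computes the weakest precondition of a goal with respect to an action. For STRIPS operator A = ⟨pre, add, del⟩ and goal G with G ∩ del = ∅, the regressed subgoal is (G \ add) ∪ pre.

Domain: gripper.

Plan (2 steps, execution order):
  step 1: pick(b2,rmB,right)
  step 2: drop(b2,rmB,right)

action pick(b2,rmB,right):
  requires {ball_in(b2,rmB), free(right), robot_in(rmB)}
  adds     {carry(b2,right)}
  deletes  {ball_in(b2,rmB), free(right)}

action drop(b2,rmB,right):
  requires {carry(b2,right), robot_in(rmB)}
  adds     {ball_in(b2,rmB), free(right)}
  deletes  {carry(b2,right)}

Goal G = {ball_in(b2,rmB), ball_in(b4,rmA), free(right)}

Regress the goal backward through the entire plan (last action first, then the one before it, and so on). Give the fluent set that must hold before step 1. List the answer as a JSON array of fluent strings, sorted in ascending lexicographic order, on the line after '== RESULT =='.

Work backward from the goal:
  through step 2 (drop(b2,rmB,right)): drop {ball_in(b2,rmB), free(right)}, keep {ball_in(b4,rmA)}, require {carry(b2,right), robot_in(rmB)}
    → {ball_in(b4,rmA), carry(b2,right), robot_in(rmB)}
  through step 1 (pick(b2,rmB,right)): drop {carry(b2,right)}, keep {ball_in(b4,rmA), robot_in(rmB)}, require {ball_in(b2,rmB), free(right), robot_in(rmB)}
    → {ball_in(b2,rmB), ball_in(b4,rmA), free(right), robot_in(rmB)}

== RESULT ==
["ball_in(b2,rmB)", "ball_in(b4,rmA)", "free(right)", "robot_in(rmB)"]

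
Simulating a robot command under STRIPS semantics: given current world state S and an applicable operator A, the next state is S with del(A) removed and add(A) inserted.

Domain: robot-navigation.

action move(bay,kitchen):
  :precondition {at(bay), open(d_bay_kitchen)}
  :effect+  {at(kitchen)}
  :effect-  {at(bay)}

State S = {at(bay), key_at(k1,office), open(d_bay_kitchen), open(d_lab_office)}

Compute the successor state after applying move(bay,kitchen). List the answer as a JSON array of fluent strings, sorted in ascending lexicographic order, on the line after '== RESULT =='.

Compute (S \ del) ∪ add:
  pre ⊆ S: {at(bay), open(d_bay_kitchen)} ⊆ S  — applicable
  S \ del = {key_at(k1,office), open(d_bay_kitchen), open(d_lab_office)}
  ∪ add   = {at(kitchen), key_at(k1,office), open(d_bay_kitchen), open(d_lab_office)}

== RESULT ==
["at(kitchen)", "key_at(k1,office)", "open(d_bay_kitchen)", "open(d_lab_office)"]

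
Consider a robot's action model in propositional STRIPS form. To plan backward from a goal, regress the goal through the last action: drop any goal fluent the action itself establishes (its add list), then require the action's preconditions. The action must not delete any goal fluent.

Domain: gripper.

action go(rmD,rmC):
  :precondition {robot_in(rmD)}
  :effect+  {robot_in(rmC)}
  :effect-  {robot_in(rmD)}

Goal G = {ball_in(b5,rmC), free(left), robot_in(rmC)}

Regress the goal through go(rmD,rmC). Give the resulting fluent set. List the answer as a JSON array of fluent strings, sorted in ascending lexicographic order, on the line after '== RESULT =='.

Regress:
  G ∩ del = {}  (empty — regression defined)
  G \ add = {ball_in(b5,rmC), free(left), robot_in(rmC)} \ {robot_in(rmC)} = {ball_in(b5,rmC), free(left)}
  ∪ pre   = {ball_in(b5,rmC), free(left)} ∪ {robot_in(rmD)}
          = {ball_in(b5,rmC), free(left), robot_in(rmD)}

== RESULT ==
["ball_in(b5,rmC)", "free(left)", "robot_in(rmD)"]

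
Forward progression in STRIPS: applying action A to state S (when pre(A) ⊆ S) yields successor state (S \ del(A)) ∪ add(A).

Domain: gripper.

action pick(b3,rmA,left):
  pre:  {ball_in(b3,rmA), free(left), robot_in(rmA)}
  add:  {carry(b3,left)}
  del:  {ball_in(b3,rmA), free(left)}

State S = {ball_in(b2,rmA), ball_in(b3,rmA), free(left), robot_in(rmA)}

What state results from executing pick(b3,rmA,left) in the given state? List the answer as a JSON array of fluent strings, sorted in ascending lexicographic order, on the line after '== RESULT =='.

Progress:
  pre ⊆ S: {ball_in(b3,rmA), free(left), robot_in(rmA)} ⊆ S  — applicable
  S \ del = {ball_in(b2,rmA), robot_in(rmA)}
  ∪ add   = {ball_in(b2,rmA), carry(b3,left), robot_in(rmA)}

== RESULT ==
["ball_in(b2,rmA)", "carry(b3,left)", "robot_in(rmA)"]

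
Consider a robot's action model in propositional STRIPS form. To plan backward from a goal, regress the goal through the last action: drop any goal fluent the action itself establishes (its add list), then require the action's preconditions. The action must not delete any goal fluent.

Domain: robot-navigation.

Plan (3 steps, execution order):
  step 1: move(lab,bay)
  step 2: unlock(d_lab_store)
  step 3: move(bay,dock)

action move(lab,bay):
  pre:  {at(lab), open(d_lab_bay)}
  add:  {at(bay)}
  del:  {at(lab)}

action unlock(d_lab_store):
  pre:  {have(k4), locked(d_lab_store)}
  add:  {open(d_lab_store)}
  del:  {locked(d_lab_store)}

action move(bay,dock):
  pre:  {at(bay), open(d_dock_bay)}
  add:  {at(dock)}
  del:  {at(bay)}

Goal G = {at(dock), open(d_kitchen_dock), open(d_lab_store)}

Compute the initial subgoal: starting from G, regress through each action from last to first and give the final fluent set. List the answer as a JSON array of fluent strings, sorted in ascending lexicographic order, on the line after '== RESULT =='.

Work backward from the goal:
  through step 3 (move(bay,dock)): drop {at(dock)}, keep {open(d_kitchen_dock), open(d_lab_store)}, require {at(bay), open(d_dock_bay)}
    → {at(bay), open(d_dock_bay), open(d_kitchen_dock), open(d_lab_store)}
  through step 2 (unlock(d_lab_store)): drop {open(d_lab_store)}, keep {at(bay), open(d_dock_bay), open(d_kitchen_dock)}, require {have(k4), locked(d_lab_store)}
    → {at(bay), have(k4), locked(d_lab_store), open(d_dock_bay), open(d_kitchen_dock)}
  through step 1 (move(lab,bay)): drop {at(bay)}, keep {have(k4), locked(d_lab_store), open(d_dock_bay), open(d_kitchen_dock)}, require {at(lab), open(d_lab_bay)}
    → {at(lab), have(k4), locked(d_lab_store), open(d_dock_bay), open(d_kitchen_dock), open(d_lab_bay)}

== RESULT ==
["at(lab)", "have(k4)", "locked(d_lab_store)", "open(d_dock_bay)", "open(d_kitchen_dock)", "open(d_lab_bay)"]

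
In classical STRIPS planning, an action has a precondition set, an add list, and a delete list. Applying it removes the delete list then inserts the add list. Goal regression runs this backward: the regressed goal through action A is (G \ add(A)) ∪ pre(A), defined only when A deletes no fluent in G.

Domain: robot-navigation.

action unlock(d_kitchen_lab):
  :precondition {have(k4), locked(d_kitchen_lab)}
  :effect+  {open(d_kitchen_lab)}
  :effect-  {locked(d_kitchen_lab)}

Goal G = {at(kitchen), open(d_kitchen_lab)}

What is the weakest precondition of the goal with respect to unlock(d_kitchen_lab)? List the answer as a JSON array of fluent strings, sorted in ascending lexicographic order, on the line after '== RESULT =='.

Compute (G \ add) ∪ pre:
  G ∩ del = {}  (empty — regression defined)
  G \ add = {at(kitchen), open(d_kitchen_lab)} \ {open(d_kitchen_lab)} = {at(kitchen)}
  ∪ pre   = {at(kitchen)} ∪ {have(k4), locked(d_kitchen_lab)}
          = {at(kitchen), have(k4), locked(d_kitchen_lab)}

== RESULT ==
["at(kitchen)", "have(k4)", "locked(d_kitchen_lab)"]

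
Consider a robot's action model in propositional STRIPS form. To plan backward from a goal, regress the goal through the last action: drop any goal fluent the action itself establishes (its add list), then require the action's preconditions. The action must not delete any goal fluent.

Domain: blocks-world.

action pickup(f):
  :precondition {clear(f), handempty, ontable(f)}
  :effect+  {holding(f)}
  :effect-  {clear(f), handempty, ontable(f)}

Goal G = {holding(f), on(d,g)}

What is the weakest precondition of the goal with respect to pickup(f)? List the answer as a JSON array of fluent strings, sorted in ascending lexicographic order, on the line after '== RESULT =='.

Regress:
  G ∩ del = {}  (empty — regression defined)
  G \ add = {holding(f), on(d,g)} \ {holding(f)} = {on(d,g)}
  ∪ pre   = {on(d,g)} ∪ {clear(f), handempty, ontable(f)}
          = {clear(f), handempty, on(d,g), ontable(f)}

== RESULT ==
["clear(f)", "handempty", "on(d,g)", "ontable(f)"]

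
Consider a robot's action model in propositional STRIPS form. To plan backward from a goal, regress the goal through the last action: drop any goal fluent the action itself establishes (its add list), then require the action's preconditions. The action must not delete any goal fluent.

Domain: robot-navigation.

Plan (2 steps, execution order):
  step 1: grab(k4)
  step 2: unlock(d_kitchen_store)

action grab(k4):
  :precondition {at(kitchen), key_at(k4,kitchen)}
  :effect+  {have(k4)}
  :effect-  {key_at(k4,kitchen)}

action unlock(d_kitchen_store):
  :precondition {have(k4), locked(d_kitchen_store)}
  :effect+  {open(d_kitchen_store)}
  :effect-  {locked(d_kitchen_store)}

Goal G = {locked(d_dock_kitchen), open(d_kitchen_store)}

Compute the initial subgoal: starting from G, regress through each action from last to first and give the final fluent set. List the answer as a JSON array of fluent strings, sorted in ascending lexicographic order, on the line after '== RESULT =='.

Work backward from the goal:
  through step 2 (unlock(d_kitchen_store)): drop {open(d_kitchen_store)}, keep {locked(d_dock_kitchen)}, require {have(k4), locked(d_kitchen_store)}
    → {have(k4), locked(d_dock_kitchen), locked(d_kitchen_store)}
  through step 1 (grab(k4)): drop {have(k4)}, keep {locked(d_dock_kitchen), locked(d_kitchen_store)}, require {at(kitchen), key_at(k4,kitchen)}
    → {at(kitchen), key_at(k4,kitchen), locked(d_dock_kitchen), locked(d_kitchen_store)}

== RESULT ==
["at(kitchen)", "key_at(k4,kitchen)", "locked(d_dock_kitchen)", "locked(d_kitchen_store)"]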